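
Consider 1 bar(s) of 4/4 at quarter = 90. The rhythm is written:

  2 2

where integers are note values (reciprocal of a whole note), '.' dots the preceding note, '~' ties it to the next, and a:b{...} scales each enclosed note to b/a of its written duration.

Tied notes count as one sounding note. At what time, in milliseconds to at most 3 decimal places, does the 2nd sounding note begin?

1. 0.0ms @ 0 + 1333.333ms (2)
2. 1333.333ms @ 2 + 1333.333ms (2)

note 2 onset = 2b = 1333.333ms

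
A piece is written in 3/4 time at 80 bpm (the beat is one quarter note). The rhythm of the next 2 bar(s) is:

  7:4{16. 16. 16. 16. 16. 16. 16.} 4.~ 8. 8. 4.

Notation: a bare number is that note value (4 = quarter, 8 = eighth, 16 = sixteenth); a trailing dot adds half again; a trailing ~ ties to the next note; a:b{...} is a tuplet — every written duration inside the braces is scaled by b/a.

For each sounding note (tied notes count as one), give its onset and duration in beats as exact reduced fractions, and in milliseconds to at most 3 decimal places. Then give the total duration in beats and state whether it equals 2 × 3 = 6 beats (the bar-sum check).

1) 0.0ms=0b +160.714ms=3/14b
2) 160.714ms=3/14b +160.714ms=3/14b
3) 321.429ms=3/7b +160.714ms=3/14b
4) 482.143ms=9/14b +160.714ms=3/14b
5) 642.857ms=6/7b +160.714ms=3/14b
6) 803.571ms=15/14b +160.714ms=3/14b
7) 964.286ms=9/7b +160.714ms=3/14b
8) 1125.0ms=3/2b +1687.5ms=9/4b
9) 2812.5ms=15/4b +562.5ms=3/4b
10) 3375.0ms=9/2b +1125.0ms=3/2b
Σ=6b of 6 (80bpm 3/4) — PASS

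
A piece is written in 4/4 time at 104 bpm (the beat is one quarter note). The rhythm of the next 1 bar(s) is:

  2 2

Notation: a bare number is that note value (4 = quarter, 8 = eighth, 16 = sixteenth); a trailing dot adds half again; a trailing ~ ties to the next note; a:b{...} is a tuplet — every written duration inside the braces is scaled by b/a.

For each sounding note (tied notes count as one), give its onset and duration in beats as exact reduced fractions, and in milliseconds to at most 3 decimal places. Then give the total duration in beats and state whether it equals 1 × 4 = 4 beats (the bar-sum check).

1) 0.0ms=0b +1153.846ms=2b
2) 1153.846ms=2b +1153.846ms=2b
Σ=4b of 4 (104bpm 4/4) — PASS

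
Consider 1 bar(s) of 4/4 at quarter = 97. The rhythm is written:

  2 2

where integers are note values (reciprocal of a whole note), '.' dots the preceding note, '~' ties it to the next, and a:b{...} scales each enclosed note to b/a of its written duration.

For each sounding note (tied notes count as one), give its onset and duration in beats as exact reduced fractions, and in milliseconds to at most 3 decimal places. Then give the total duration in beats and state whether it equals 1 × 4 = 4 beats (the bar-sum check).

1) 0.0ms=0b +1237.113ms=2b
2) 1237.113ms=2b +1237.113ms=2b
Σ=4b of 4 (97bpm 4/4) — PASS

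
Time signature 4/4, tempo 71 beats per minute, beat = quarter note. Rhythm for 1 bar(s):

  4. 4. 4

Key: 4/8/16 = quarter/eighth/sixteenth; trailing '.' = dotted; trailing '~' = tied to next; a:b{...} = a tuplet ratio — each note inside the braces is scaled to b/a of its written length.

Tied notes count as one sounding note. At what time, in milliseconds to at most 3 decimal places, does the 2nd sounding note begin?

1. 0.0ms @ 0 + 1267.606ms (3/2)
2. 1267.606ms @ 3/2 + 1267.606ms (3/2)
3. 2535.211ms @ 3 + 845.07ms (1)

note 2 onset = 3/2b = 1267.606ms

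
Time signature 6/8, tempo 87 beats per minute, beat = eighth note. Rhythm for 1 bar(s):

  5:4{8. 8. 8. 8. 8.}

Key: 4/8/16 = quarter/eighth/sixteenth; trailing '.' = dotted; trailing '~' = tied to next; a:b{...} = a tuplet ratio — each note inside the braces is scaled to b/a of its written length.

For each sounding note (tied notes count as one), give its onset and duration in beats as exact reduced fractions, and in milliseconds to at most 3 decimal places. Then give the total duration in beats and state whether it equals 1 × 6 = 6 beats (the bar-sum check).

1) 0.0ms=0b +827.586ms=6/5b
2) 827.586ms=6/5b +827.586ms=6/5b
3) 1655.172ms=12/5b +827.586ms=6/5b
4) 2482.759ms=18/5b +827.586ms=6/5b
5) 3310.345ms=24/5b +827.586ms=6/5b
Σ=6b of 6 (87bpm 6/8) — PASS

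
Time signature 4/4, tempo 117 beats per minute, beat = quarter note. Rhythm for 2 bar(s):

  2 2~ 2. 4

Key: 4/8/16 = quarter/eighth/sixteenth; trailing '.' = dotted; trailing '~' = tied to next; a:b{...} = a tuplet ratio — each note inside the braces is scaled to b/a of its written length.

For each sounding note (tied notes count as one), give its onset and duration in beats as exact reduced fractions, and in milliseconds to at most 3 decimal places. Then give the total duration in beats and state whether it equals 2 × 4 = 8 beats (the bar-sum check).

1) 0.0ms=0b +1025.641ms=2b
2) 1025.641ms=2b +2564.103ms=5b
3) 3589.744ms=7b +512.821ms=1b
Σ=8b of 8 (117bpm 4/4) — PASS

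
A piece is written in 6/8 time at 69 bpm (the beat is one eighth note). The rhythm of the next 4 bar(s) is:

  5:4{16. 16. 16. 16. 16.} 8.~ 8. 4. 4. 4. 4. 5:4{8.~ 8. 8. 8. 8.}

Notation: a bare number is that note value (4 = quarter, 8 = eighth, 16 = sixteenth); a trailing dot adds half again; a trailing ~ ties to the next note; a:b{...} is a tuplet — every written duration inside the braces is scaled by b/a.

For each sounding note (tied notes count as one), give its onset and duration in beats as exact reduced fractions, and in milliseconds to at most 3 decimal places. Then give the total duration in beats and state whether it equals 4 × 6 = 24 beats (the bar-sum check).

1) 0.0ms=0b +521.739ms=3/5b
2) 521.739ms=3/5b +521.739ms=3/5b
3) 1043.478ms=6/5b +521.739ms=3/5b
4) 1565.217ms=9/5b +521.739ms=3/5b
5) 2086.957ms=12/5b +521.739ms=3/5b
6) 2608.696ms=3b +2608.696ms=3b
7) 5217.391ms=6b +2608.696ms=3b
8) 7826.087ms=9b +2608.696ms=3b
9) 10434.783ms=12b +2608.696ms=3b
10) 13043.478ms=15b +2608.696ms=3b
11) 15652.174ms=18b +2086.957ms=12/5b
12) 17739.13ms=102/5b +1043.478ms=6/5b
13) 18782.609ms=108/5b +1043.478ms=6/5b
14) 19826.087ms=114/5b +1043.478ms=6/5b
Σ=24b of 24 (69bpm 6/8) — PASS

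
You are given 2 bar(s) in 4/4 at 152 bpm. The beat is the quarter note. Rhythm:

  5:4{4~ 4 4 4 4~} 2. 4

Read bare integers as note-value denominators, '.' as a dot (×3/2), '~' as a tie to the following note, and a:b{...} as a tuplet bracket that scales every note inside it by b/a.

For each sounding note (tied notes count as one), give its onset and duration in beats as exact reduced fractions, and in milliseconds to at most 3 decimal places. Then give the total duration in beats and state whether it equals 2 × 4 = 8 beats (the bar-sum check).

1) 0.0ms=0b +631.579ms=8/5b
2) 631.579ms=8/5b +315.789ms=4/5b
3) 947.368ms=12/5b +315.789ms=4/5b
4) 1263.158ms=16/5b +1500.0ms=19/5b
5) 2763.158ms=7b +394.737ms=1b
Σ=8b of 8 (152bpm 4/4) — PASS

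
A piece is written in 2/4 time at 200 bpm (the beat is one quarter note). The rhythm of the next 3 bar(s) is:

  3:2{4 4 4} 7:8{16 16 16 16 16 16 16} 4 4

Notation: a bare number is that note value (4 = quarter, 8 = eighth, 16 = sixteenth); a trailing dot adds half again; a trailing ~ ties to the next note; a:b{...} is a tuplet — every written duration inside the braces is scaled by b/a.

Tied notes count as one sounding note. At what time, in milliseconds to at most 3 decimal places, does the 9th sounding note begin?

note 9 onset = 24/7b = 1028.571ms

1. 0.0ms @ 0 + 200.0ms (2/3)
2. 200.0ms @ 2/3 + 200.0ms (2/3)
3. 400.0ms @ 4/3 + 200.0ms (2/3)
4. 600.0ms @ 2 + 85.714ms (2/7)
5. 685.714ms @ 16/7 + 85.714ms (2/7)
6. 771.429ms @ 18/7 + 85.714ms (2/7)
7. 857.143ms @ 20/7 + 85.714ms (2/7)
8. 942.857ms @ 22/7 + 85.714ms (2/7)
9. 1028.571ms @ 24/7 + 85.714ms (2/7)
10. 1114.286ms @ 26/7 + 85.714ms (2/7)
11. 1200.0ms @ 4 + 300.0ms (1)
12. 1500.0ms @ 5 + 300.0ms (1)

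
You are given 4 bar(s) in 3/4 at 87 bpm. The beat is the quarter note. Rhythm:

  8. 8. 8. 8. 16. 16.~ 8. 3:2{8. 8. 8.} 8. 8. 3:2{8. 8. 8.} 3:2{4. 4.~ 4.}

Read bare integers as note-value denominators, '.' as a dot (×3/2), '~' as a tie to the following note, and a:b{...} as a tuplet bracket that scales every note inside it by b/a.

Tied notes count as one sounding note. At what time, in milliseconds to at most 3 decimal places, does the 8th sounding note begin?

1. 0.0ms @ 0 + 517.241ms (3/4)
2. 517.241ms @ 3/4 + 517.241ms (3/4)
3. 1034.483ms @ 3/2 + 517.241ms (3/4)
4. 1551.724ms @ 9/4 + 517.241ms (3/4)
5. 2068.966ms @ 3 + 258.621ms (3/8)
6. 2327.586ms @ 27/8 + 775.862ms (9/8)
7. 3103.448ms @ 9/2 + 344.828ms (1/2)
8. 3448.276ms @ 5 + 344.828ms (1/2)
9. 3793.103ms @ 11/2 + 344.828ms (1/2)
10. 4137.931ms @ 6 + 517.241ms (3/4)
11. 4655.172ms @ 27/4 + 517.241ms (3/4)
12. 5172.414ms @ 15/2 + 344.828ms (1/2)
13. 5517.241ms @ 8 + 344.828ms (1/2)
14. 5862.069ms @ 17/2 + 344.828ms (1/2)
15. 6206.897ms @ 9 + 689.655ms (1)
16. 6896.552ms @ 10 + 1379.31ms (2)

note 8 onset = 5b = 3448.276ms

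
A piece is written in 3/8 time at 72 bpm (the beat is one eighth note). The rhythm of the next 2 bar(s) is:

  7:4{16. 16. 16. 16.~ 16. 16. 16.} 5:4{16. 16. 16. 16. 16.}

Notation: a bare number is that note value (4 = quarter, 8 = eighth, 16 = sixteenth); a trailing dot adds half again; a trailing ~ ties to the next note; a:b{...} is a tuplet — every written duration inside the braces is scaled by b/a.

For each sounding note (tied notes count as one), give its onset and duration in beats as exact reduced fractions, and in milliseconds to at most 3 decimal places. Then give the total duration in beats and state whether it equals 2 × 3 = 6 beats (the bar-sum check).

1) 0.0ms=0b +357.143ms=3/7b
2) 357.143ms=3/7b +357.143ms=3/7b
3) 714.286ms=6/7b +357.143ms=3/7b
4) 1071.429ms=9/7b +714.286ms=6/7b
5) 1785.714ms=15/7b +357.143ms=3/7b
6) 2142.857ms=18/7b +357.143ms=3/7b
7) 2500.0ms=3b +500.0ms=3/5b
8) 3000.0ms=18/5b +500.0ms=3/5b
9) 3500.0ms=21/5b +500.0ms=3/5b
10) 4000.0ms=24/5b +500.0ms=3/5b
11) 4500.0ms=27/5b +500.0ms=3/5b
Σ=6b of 6 (72bpm 3/8) — PASS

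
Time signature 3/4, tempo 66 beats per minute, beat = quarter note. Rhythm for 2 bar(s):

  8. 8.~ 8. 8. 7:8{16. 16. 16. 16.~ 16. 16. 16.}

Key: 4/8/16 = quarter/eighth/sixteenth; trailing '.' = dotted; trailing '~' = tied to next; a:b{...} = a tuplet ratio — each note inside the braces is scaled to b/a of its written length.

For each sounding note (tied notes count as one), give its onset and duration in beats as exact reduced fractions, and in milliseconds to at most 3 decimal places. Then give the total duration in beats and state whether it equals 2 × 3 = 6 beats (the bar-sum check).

1) 0.0ms=0b +681.818ms=3/4b
2) 681.818ms=3/4b +1363.636ms=3/2b
3) 2045.455ms=9/4b +681.818ms=3/4b
4) 2727.273ms=3b +389.61ms=3/7b
5) 3116.883ms=24/7b +389.61ms=3/7b
6) 3506.494ms=27/7b +389.61ms=3/7b
7) 3896.104ms=30/7b +779.221ms=6/7b
8) 4675.325ms=36/7b +389.61ms=3/7b
9) 5064.935ms=39/7b +389.61ms=3/7b
Σ=6b of 6 (66bpm 3/4) — PASS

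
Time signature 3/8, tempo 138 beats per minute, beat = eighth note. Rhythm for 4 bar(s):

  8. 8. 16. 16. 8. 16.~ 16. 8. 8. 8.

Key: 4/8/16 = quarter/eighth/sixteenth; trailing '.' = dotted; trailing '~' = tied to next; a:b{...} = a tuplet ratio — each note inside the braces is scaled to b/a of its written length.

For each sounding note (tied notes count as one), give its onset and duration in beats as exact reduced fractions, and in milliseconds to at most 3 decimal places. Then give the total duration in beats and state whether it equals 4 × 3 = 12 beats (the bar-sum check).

1) 0.0ms=0b +652.174ms=3/2b
2) 652.174ms=3/2b +652.174ms=3/2b
3) 1304.348ms=3b +326.087ms=3/4b
4) 1630.435ms=15/4b +326.087ms=3/4b
5) 1956.522ms=9/2b +652.174ms=3/2b
6) 2608.696ms=6b +652.174ms=3/2b
7) 3260.87ms=15/2b +652.174ms=3/2b
8) 3913.043ms=9b +652.174ms=3/2b
9) 4565.217ms=21/2b +652.174ms=3/2b
Σ=12b of 12 (138bpm 3/8) — PASS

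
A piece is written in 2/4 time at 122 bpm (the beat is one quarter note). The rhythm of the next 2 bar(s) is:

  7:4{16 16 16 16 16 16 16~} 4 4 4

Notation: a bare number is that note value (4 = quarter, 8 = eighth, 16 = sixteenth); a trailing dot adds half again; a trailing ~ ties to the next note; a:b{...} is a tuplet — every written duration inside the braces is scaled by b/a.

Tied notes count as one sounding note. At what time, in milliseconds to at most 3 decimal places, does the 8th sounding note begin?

note 8 onset = 2b = 983.607ms

1. 0.0ms @ 0 + 70.258ms (1/7)
2. 70.258ms @ 1/7 + 70.258ms (1/7)
3. 140.515ms @ 2/7 + 70.258ms (1/7)
4. 210.773ms @ 3/7 + 70.258ms (1/7)
5. 281.03ms @ 4/7 + 70.258ms (1/7)
6. 351.288ms @ 5/7 + 70.258ms (1/7)
7. 421.546ms @ 6/7 + 562.061ms (8/7)
8. 983.607ms @ 2 + 491.803ms (1)
9. 1475.41ms @ 3 + 491.803ms (1)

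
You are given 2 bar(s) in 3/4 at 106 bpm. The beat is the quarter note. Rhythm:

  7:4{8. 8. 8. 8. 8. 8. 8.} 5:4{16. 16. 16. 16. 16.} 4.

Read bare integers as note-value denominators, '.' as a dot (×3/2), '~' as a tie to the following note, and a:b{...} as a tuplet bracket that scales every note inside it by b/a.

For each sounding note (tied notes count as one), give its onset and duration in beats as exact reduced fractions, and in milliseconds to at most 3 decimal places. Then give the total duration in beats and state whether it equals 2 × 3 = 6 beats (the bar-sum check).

1) 0.0ms=0b +242.588ms=3/7b
2) 242.588ms=3/7b +242.588ms=3/7b
3) 485.175ms=6/7b +242.588ms=3/7b
4) 727.763ms=9/7b +242.588ms=3/7b
5) 970.35ms=12/7b +242.588ms=3/7b
6) 1212.938ms=15/7b +242.588ms=3/7b
7) 1455.526ms=18/7b +242.588ms=3/7b
8) 1698.113ms=3b +169.811ms=3/10b
9) 1867.925ms=33/10b +169.811ms=3/10b
10) 2037.736ms=18/5b +169.811ms=3/10b
11) 2207.547ms=39/10b +169.811ms=3/10b
12) 2377.358ms=21/5b +169.811ms=3/10b
13) 2547.17ms=9/2b +849.057ms=3/2b
Σ=6b of 6 (106bpm 3/4) — PASS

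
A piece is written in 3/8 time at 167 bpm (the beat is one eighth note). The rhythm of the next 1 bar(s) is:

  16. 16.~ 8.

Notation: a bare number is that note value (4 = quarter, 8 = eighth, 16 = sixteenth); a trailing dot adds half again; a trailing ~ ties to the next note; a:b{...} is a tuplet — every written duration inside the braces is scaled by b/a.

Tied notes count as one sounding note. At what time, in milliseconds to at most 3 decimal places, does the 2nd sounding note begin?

1. 0.0ms @ 0 + 269.461ms (3/4)
2. 269.461ms @ 3/4 + 808.383ms (9/4)

note 2 onset = 3/4b = 269.461ms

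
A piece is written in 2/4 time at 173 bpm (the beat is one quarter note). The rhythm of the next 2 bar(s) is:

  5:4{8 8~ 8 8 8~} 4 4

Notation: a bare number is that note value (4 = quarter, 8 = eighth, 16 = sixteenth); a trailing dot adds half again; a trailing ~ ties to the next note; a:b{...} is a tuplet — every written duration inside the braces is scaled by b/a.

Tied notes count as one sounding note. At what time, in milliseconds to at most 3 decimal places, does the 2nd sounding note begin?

1. 0.0ms @ 0 + 138.728ms (2/5)
2. 138.728ms @ 2/5 + 277.457ms (4/5)
3. 416.185ms @ 6/5 + 138.728ms (2/5)
4. 554.913ms @ 8/5 + 485.549ms (7/5)
5. 1040.462ms @ 3 + 346.821ms (1)

note 2 onset = 2/5b = 138.728ms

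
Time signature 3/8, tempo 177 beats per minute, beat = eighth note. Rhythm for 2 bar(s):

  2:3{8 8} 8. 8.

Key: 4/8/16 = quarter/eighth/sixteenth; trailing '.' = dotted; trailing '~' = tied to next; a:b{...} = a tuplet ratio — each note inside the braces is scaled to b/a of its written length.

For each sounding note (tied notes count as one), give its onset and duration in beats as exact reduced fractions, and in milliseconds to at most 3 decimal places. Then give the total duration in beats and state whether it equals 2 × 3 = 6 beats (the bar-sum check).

1) 0.0ms=0b +508.475ms=3/2b
2) 508.475ms=3/2b +508.475ms=3/2b
3) 1016.949ms=3b +508.475ms=3/2b
4) 1525.424ms=9/2b +508.475ms=3/2b
Σ=6b of 6 (177bpm 3/8) — PASS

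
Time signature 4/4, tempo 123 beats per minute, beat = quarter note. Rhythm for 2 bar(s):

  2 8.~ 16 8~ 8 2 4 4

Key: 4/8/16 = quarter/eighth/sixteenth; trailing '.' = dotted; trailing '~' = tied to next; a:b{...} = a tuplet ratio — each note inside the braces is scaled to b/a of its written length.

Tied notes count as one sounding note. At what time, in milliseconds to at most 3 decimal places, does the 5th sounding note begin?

note 5 onset = 6b = 2926.829ms

1. 0.0ms @ 0 + 975.61ms (2)
2. 975.61ms @ 2 + 487.805ms (1)
3. 1463.415ms @ 3 + 487.805ms (1)
4. 1951.22ms @ 4 + 975.61ms (2)
5. 2926.829ms @ 6 + 487.805ms (1)
6. 3414.634ms @ 7 + 487.805ms (1)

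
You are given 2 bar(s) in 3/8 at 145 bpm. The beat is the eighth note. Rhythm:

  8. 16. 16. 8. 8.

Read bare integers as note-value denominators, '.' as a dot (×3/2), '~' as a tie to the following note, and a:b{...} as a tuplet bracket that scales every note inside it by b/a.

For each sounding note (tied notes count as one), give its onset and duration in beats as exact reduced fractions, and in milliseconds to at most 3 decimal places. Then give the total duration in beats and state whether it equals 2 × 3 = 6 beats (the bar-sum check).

1) 0.0ms=0b +620.69ms=3/2b
2) 620.69ms=3/2b +310.345ms=3/4b
3) 931.034ms=9/4b +310.345ms=3/4b
4) 1241.379ms=3b +620.69ms=3/2b
5) 1862.069ms=9/2b +620.69ms=3/2b
Σ=6b of 6 (145bpm 3/8) — PASS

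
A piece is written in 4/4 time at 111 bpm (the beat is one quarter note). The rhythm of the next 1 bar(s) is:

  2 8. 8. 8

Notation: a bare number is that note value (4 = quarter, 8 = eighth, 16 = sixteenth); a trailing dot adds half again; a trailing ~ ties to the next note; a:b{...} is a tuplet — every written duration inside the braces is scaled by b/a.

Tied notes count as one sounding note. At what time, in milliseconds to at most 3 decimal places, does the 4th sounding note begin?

1. 0.0ms @ 0 + 1081.081ms (2)
2. 1081.081ms @ 2 + 405.405ms (3/4)
3. 1486.486ms @ 11/4 + 405.405ms (3/4)
4. 1891.892ms @ 7/2 + 270.27ms (1/2)

note 4 onset = 7/2b = 1891.892ms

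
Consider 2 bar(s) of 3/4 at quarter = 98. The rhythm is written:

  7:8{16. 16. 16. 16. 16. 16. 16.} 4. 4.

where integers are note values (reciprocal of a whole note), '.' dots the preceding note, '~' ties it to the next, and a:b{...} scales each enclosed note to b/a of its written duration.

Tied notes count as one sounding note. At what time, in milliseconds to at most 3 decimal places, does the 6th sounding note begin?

note 6 onset = 15/7b = 1311.953ms

1. 0.0ms @ 0 + 262.391ms (3/7)
2. 262.391ms @ 3/7 + 262.391ms (3/7)
3. 524.781ms @ 6/7 + 262.391ms (3/7)
4. 787.172ms @ 9/7 + 262.391ms (3/7)
5. 1049.563ms @ 12/7 + 262.391ms (3/7)
6. 1311.953ms @ 15/7 + 262.391ms (3/7)
7. 1574.344ms @ 18/7 + 262.391ms (3/7)
8. 1836.735ms @ 3 + 918.367ms (3/2)
9. 2755.102ms @ 9/2 + 918.367ms (3/2)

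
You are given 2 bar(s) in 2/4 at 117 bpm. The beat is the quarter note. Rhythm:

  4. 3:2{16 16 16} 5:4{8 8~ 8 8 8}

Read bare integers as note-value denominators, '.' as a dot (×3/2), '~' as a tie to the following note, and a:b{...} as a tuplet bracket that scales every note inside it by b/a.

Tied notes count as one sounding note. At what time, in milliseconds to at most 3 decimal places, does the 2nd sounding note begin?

note 2 onset = 3/2b = 769.231ms

1. 0.0ms @ 0 + 769.231ms (3/2)
2. 769.231ms @ 3/2 + 85.47ms (1/6)
3. 854.701ms @ 5/3 + 85.47ms (1/6)
4. 940.171ms @ 11/6 + 85.47ms (1/6)
5. 1025.641ms @ 2 + 205.128ms (2/5)
6. 1230.769ms @ 12/5 + 410.256ms (4/5)
7. 1641.026ms @ 16/5 + 205.128ms (2/5)
8. 1846.154ms @ 18/5 + 205.128ms (2/5)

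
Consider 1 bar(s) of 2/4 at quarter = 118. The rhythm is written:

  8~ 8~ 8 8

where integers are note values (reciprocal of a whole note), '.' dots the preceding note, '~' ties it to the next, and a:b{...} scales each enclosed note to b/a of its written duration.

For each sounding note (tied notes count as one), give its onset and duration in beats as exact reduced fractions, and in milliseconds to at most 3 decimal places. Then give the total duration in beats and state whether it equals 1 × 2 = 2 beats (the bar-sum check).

1) 0.0ms=0b +762.712ms=3/2b
2) 762.712ms=3/2b +254.237ms=1/2b
Σ=2b of 2 (118bpm 2/4) — PASS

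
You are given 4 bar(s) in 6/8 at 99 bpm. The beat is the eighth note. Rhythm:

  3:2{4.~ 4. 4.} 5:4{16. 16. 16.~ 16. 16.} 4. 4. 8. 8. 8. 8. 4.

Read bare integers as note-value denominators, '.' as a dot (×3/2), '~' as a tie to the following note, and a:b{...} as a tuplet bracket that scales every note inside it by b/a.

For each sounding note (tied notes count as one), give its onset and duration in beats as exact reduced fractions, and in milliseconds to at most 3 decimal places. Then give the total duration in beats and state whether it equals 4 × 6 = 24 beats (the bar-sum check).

1) 0.0ms=0b +2424.242ms=4b
2) 2424.242ms=4b +1212.121ms=2b
3) 3636.364ms=6b +363.636ms=3/5b
4) 4000.0ms=33/5b +363.636ms=3/5b
5) 4363.636ms=36/5b +727.273ms=6/5b
6) 5090.909ms=42/5b +363.636ms=3/5b
7) 5454.545ms=9b +1818.182ms=3b
8) 7272.727ms=12b +1818.182ms=3b
9) 9090.909ms=15b +909.091ms=3/2b
10) 10000.0ms=33/2b +909.091ms=3/2b
11) 10909.091ms=18b +909.091ms=3/2b
12) 11818.182ms=39/2b +909.091ms=3/2b
13) 12727.273ms=21b +1818.182ms=3b
Σ=24b of 24 (99bpm 6/8) — PASS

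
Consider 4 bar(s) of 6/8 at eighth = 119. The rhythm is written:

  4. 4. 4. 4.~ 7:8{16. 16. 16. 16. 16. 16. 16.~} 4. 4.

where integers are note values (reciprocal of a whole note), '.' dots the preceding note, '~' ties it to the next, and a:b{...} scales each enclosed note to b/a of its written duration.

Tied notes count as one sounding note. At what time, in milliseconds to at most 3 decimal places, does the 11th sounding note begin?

note 11 onset = 21b = 10588.235ms

1. 0.0ms @ 0 + 1512.605ms (3)
2. 1512.605ms @ 3 + 1512.605ms (3)
3. 3025.21ms @ 6 + 1512.605ms (3)
4. 4537.815ms @ 9 + 1944.778ms (27/7)
5. 6482.593ms @ 90/7 + 432.173ms (6/7)
6. 6914.766ms @ 96/7 + 432.173ms (6/7)
7. 7346.939ms @ 102/7 + 432.173ms (6/7)
8. 7779.112ms @ 108/7 + 432.173ms (6/7)
9. 8211.285ms @ 114/7 + 432.173ms (6/7)
10. 8643.457ms @ 120/7 + 1944.778ms (27/7)
11. 10588.235ms @ 21 + 1512.605ms (3)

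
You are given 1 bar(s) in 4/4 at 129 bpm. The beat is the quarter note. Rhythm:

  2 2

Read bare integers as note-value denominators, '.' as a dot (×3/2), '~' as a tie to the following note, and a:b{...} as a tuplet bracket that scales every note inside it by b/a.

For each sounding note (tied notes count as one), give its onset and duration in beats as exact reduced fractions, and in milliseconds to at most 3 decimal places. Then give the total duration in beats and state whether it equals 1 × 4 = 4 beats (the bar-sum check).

1) 0.0ms=0b +930.233ms=2b
2) 930.233ms=2b +930.233ms=2b
Σ=4b of 4 (129bpm 4/4) — PASS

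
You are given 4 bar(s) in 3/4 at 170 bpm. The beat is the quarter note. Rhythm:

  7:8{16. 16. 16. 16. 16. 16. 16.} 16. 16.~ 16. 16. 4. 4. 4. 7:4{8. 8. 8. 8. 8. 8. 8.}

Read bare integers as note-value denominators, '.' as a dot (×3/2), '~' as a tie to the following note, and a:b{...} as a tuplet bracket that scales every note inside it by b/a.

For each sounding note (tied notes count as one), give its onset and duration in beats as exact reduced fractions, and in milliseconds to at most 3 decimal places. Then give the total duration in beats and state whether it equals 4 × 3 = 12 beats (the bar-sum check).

1) 0.0ms=0b +151.261ms=3/7b
2) 151.261ms=3/7b +151.261ms=3/7b
3) 302.521ms=6/7b +151.261ms=3/7b
4) 453.782ms=9/7b +151.261ms=3/7b
5) 605.042ms=12/7b +151.261ms=3/7b
6) 756.303ms=15/7b +151.261ms=3/7b
7) 907.563ms=18/7b +151.261ms=3/7b
8) 1058.824ms=3b +132.353ms=3/8b
9) 1191.176ms=27/8b +264.706ms=3/4b
10) 1455.882ms=33/8b +132.353ms=3/8b
11) 1588.235ms=9/2b +529.412ms=3/2b
12) 2117.647ms=6b +529.412ms=3/2b
13) 2647.059ms=15/2b +529.412ms=3/2b
14) 3176.471ms=9b +151.261ms=3/7b
15) 3327.731ms=66/7b +151.261ms=3/7b
16) 3478.992ms=69/7b +151.261ms=3/7b
17) 3630.252ms=72/7b +151.261ms=3/7b
18) 3781.513ms=75/7b +151.261ms=3/7b
19) 3932.773ms=78/7b +151.261ms=3/7b
20) 4084.034ms=81/7b +151.261ms=3/7b
Σ=12b of 12 (170bpm 3/4) — PASS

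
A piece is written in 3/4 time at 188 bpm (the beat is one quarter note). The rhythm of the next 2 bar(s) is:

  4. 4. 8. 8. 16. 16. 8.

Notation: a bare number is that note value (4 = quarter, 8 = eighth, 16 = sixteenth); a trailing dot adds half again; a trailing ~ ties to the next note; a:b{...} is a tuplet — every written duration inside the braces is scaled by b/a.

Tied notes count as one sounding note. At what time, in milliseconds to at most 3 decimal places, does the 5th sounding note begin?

1. 0.0ms @ 0 + 478.723ms (3/2)
2. 478.723ms @ 3/2 + 478.723ms (3/2)
3. 957.447ms @ 3 + 239.362ms (3/4)
4. 1196.809ms @ 15/4 + 239.362ms (3/4)
5. 1436.17ms @ 9/2 + 119.681ms (3/8)
6. 1555.851ms @ 39/8 + 119.681ms (3/8)
7. 1675.532ms @ 21/4 + 239.362ms (3/4)

note 5 onset = 9/2b = 1436.17ms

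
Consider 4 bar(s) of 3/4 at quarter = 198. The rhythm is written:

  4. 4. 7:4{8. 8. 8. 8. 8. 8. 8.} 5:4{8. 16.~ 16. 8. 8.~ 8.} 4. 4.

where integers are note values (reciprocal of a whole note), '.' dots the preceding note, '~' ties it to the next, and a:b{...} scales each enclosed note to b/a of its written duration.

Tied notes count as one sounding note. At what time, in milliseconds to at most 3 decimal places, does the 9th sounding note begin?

1. 0.0ms @ 0 + 454.545ms (3/2)
2. 454.545ms @ 3/2 + 454.545ms (3/2)
3. 909.091ms @ 3 + 129.87ms (3/7)
4. 1038.961ms @ 24/7 + 129.87ms (3/7)
5. 1168.831ms @ 27/7 + 129.87ms (3/7)
6. 1298.701ms @ 30/7 + 129.87ms (3/7)
7. 1428.571ms @ 33/7 + 129.87ms (3/7)
8. 1558.442ms @ 36/7 + 129.87ms (3/7)
9. 1688.312ms @ 39/7 + 129.87ms (3/7)
10. 1818.182ms @ 6 + 181.818ms (3/5)
11. 2000.0ms @ 33/5 + 181.818ms (3/5)
12. 2181.818ms @ 36/5 + 181.818ms (3/5)
13. 2363.636ms @ 39/5 + 363.636ms (6/5)
14. 2727.273ms @ 9 + 454.545ms (3/2)
15. 3181.818ms @ 21/2 + 454.545ms (3/2)

note 9 onset = 39/7b = 1688.312ms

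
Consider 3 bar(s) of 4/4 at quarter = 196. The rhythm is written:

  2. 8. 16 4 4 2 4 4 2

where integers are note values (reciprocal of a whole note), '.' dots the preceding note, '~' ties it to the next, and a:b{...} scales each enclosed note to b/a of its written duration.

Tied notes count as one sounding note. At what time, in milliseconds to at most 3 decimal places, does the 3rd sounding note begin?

note 3 onset = 15/4b = 1147.959ms

1. 0.0ms @ 0 + 918.367ms (3)
2. 918.367ms @ 3 + 229.592ms (3/4)
3. 1147.959ms @ 15/4 + 76.531ms (1/4)
4. 1224.49ms @ 4 + 306.122ms (1)
5. 1530.612ms @ 5 + 306.122ms (1)
6. 1836.735ms @ 6 + 612.245ms (2)
7. 2448.98ms @ 8 + 306.122ms (1)
8. 2755.102ms @ 9 + 306.122ms (1)
9. 3061.224ms @ 10 + 612.245ms (2)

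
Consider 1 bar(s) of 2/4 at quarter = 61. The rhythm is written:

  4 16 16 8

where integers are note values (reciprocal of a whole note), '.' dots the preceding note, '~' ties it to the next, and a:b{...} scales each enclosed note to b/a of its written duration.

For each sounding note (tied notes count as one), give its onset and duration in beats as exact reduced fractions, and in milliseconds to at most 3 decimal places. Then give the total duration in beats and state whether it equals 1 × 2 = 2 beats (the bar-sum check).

1) 0.0ms=0b +983.607ms=1b
2) 983.607ms=1b +245.902ms=1/4b
3) 1229.508ms=5/4b +245.902ms=1/4b
4) 1475.41ms=3/2b +491.803ms=1/2b
Σ=2b of 2 (61bpm 2/4) — PASS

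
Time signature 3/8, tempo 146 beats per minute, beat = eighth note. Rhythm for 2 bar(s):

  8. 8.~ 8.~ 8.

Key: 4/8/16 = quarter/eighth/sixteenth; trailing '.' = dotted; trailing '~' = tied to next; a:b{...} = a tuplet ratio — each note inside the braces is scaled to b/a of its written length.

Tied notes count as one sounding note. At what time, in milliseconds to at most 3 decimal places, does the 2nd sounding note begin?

note 2 onset = 3/2b = 616.438ms

1. 0.0ms @ 0 + 616.438ms (3/2)
2. 616.438ms @ 3/2 + 1849.315ms (9/2)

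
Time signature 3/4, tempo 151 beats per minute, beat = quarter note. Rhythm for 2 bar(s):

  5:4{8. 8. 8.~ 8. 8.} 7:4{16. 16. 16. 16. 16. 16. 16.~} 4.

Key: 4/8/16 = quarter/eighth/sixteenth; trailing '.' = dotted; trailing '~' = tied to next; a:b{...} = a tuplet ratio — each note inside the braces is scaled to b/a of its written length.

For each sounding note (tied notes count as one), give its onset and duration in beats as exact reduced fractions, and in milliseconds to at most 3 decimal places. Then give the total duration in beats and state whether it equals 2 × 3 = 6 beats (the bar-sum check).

1) 0.0ms=0b +238.411ms=3/5b
2) 238.411ms=3/5b +238.411ms=3/5b
3) 476.821ms=6/5b +476.821ms=6/5b
4) 953.642ms=12/5b +238.411ms=3/5b
5) 1192.053ms=3b +85.147ms=3/14b
6) 1277.2ms=45/14b +85.147ms=3/14b
7) 1362.346ms=24/7b +85.147ms=3/14b
8) 1447.493ms=51/14b +85.147ms=3/14b
9) 1532.64ms=27/7b +85.147ms=3/14b
10) 1617.786ms=57/14b +85.147ms=3/14b
11) 1702.933ms=30/7b +681.173ms=12/7b
Σ=6b of 6 (151bpm 3/4) — PASS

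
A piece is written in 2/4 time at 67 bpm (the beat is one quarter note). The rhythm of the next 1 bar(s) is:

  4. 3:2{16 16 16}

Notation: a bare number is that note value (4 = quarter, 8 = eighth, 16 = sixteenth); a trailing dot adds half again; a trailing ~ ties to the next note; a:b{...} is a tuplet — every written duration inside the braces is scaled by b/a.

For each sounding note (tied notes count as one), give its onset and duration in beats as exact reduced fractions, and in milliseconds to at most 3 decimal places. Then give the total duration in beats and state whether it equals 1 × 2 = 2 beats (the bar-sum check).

1) 0.0ms=0b +1343.284ms=3/2b
2) 1343.284ms=3/2b +149.254ms=1/6b
3) 1492.537ms=5/3b +149.254ms=1/6b
4) 1641.791ms=11/6b +149.254ms=1/6b
Σ=2b of 2 (67bpm 2/4) — PASS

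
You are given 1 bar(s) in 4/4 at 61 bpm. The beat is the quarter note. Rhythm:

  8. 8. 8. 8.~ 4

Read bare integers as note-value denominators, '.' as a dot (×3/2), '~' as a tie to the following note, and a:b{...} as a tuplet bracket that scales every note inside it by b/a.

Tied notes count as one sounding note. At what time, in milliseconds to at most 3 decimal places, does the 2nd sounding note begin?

note 2 onset = 3/4b = 737.705ms

1. 0.0ms @ 0 + 737.705ms (3/4)
2. 737.705ms @ 3/4 + 737.705ms (3/4)
3. 1475.41ms @ 3/2 + 737.705ms (3/4)
4. 2213.115ms @ 9/4 + 1721.311ms (7/4)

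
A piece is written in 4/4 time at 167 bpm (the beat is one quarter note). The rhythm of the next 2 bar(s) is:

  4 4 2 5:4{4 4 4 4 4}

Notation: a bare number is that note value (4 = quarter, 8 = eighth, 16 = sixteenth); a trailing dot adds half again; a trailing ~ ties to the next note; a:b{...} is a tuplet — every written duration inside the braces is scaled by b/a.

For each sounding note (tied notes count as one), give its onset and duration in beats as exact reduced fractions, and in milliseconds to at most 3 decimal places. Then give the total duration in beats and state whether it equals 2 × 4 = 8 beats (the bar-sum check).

1) 0.0ms=0b +359.281ms=1b
2) 359.281ms=1b +359.281ms=1b
3) 718.563ms=2b +718.563ms=2b
4) 1437.126ms=4b +287.425ms=4/5b
5) 1724.551ms=24/5b +287.425ms=4/5b
6) 2011.976ms=28/5b +287.425ms=4/5b
7) 2299.401ms=32/5b +287.425ms=4/5b
8) 2586.826ms=36/5b +287.425ms=4/5b
Σ=8b of 8 (167bpm 4/4) — PASS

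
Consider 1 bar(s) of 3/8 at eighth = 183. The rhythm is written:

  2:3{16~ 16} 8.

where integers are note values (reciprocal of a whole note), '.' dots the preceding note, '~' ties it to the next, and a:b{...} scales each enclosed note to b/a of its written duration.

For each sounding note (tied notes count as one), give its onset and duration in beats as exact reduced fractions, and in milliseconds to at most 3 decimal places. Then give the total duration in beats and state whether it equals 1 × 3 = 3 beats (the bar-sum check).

1) 0.0ms=0b +491.803ms=3/2b
2) 491.803ms=3/2b +491.803ms=3/2b
Σ=3b of 3 (183bpm 3/8) — PASS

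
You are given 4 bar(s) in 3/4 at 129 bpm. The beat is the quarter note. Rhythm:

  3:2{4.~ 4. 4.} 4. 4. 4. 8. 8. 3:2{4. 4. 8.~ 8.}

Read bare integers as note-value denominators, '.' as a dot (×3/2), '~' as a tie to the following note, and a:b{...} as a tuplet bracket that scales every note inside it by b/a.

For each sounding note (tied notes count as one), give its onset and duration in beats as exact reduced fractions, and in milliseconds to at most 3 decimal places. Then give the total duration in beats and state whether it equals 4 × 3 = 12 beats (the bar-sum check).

1) 0.0ms=0b +930.233ms=2b
2) 930.233ms=2b +465.116ms=1b
3) 1395.349ms=3b +697.674ms=3/2b
4) 2093.023ms=9/2b +697.674ms=3/2b
5) 2790.698ms=6b +697.674ms=3/2b
6) 3488.372ms=15/2b +348.837ms=3/4b
7) 3837.209ms=33/4b +348.837ms=3/4b
8) 4186.047ms=9b +465.116ms=1b
9) 4651.163ms=10b +465.116ms=1b
10) 5116.279ms=11b +465.116ms=1b
Σ=12b of 12 (129bpm 3/4) — PASS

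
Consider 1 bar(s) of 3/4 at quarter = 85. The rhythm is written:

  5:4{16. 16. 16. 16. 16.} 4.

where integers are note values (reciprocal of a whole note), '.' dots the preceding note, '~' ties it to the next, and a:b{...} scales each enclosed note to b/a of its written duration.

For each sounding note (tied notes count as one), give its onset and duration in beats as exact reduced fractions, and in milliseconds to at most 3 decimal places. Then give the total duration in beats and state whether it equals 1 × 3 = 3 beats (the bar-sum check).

1) 0.0ms=0b +211.765ms=3/10b
2) 211.765ms=3/10b +211.765ms=3/10b
3) 423.529ms=3/5b +211.765ms=3/10b
4) 635.294ms=9/10b +211.765ms=3/10b
5) 847.059ms=6/5b +211.765ms=3/10b
6) 1058.824ms=3/2b +1058.824ms=3/2b
Σ=3b of 3 (85bpm 3/4) — PASS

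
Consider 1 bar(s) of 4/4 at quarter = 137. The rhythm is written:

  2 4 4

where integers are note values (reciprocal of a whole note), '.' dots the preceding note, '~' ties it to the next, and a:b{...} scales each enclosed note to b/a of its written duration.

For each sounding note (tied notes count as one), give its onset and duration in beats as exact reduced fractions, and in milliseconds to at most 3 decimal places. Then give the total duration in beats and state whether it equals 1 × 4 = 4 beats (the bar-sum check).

1) 0.0ms=0b +875.912ms=2b
2) 875.912ms=2b +437.956ms=1b
3) 1313.869ms=3b +437.956ms=1b
Σ=4b of 4 (137bpm 4/4) — PASS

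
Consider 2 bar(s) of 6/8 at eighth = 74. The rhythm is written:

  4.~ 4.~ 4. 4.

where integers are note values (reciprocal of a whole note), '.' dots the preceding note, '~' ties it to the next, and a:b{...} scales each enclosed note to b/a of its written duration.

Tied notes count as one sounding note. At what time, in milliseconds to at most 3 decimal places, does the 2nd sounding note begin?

note 2 onset = 9b = 7297.297ms

1. 0.0ms @ 0 + 7297.297ms (9)
2. 7297.297ms @ 9 + 2432.432ms (3)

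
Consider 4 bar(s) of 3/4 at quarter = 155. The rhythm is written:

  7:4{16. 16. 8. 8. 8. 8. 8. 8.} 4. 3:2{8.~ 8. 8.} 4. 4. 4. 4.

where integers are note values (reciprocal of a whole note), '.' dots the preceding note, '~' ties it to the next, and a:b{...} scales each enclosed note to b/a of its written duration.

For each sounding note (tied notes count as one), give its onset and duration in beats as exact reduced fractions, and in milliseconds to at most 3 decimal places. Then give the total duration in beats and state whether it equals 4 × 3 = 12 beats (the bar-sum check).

1) 0.0ms=0b +82.949ms=3/14b
2) 82.949ms=3/14b +82.949ms=3/14b
3) 165.899ms=3/7b +165.899ms=3/7b
4) 331.797ms=6/7b +165.899ms=3/7b
5) 497.696ms=9/7b +165.899ms=3/7b
6) 663.594ms=12/7b +165.899ms=3/7b
7) 829.493ms=15/7b +165.899ms=3/7b
8) 995.392ms=18/7b +165.899ms=3/7b
9) 1161.29ms=3b +580.645ms=3/2b
10) 1741.935ms=9/2b +387.097ms=1b
11) 2129.032ms=11/2b +193.548ms=1/2b
12) 2322.581ms=6b +580.645ms=3/2b
13) 2903.226ms=15/2b +580.645ms=3/2b
14) 3483.871ms=9b +580.645ms=3/2b
15) 4064.516ms=21/2b +580.645ms=3/2b
Σ=12b of 12 (155bpm 3/4) — PASS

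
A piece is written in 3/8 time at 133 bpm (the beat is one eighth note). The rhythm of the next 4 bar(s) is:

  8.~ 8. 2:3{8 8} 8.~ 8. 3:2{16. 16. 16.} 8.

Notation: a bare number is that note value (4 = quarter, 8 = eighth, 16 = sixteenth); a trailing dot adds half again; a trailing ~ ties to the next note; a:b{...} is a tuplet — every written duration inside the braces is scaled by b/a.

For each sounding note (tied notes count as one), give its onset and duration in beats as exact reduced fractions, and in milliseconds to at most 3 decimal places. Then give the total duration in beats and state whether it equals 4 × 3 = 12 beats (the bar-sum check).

1) 0.0ms=0b +1353.383ms=3b
2) 1353.383ms=3b +676.692ms=3/2b
3) 2030.075ms=9/2b +676.692ms=3/2b
4) 2706.767ms=6b +1353.383ms=3b
5) 4060.15ms=9b +225.564ms=1/2b
6) 4285.714ms=19/2b +225.564ms=1/2b
7) 4511.278ms=10b +225.564ms=1/2b
8) 4736.842ms=21/2b +676.692ms=3/2b
Σ=12b of 12 (133bpm 3/8) — PASS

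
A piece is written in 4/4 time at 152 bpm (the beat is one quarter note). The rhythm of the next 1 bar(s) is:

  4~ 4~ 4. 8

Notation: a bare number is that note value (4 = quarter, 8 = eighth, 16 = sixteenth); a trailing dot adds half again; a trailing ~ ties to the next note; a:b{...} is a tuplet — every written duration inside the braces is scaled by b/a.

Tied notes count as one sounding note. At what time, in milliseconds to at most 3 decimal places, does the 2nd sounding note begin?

note 2 onset = 7/2b = 1381.579ms

1. 0.0ms @ 0 + 1381.579ms (7/2)
2. 1381.579ms @ 7/2 + 197.368ms (1/2)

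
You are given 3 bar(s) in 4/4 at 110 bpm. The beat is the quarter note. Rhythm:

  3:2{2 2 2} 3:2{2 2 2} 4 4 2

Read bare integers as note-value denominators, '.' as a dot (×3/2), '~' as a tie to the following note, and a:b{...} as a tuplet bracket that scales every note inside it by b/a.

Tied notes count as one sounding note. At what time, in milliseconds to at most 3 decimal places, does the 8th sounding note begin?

1. 0.0ms @ 0 + 727.273ms (4/3)
2. 727.273ms @ 4/3 + 727.273ms (4/3)
3. 1454.545ms @ 8/3 + 727.273ms (4/3)
4. 2181.818ms @ 4 + 727.273ms (4/3)
5. 2909.091ms @ 16/3 + 727.273ms (4/3)
6. 3636.364ms @ 20/3 + 727.273ms (4/3)
7. 4363.636ms @ 8 + 545.455ms (1)
8. 4909.091ms @ 9 + 545.455ms (1)
9. 5454.545ms @ 10 + 1090.909ms (2)

note 8 onset = 9b = 4909.091ms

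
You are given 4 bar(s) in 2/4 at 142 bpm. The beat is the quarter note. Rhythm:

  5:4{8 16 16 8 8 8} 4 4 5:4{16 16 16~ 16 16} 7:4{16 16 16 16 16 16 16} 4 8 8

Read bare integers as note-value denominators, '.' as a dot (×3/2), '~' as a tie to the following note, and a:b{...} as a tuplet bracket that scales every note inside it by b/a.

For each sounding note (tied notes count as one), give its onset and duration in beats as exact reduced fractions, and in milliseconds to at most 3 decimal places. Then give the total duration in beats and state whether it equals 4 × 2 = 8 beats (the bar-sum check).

1) 0.0ms=0b +169.014ms=2/5b
2) 169.014ms=2/5b +84.507ms=1/5b
3) 253.521ms=3/5b +84.507ms=1/5b
4) 338.028ms=4/5b +169.014ms=2/5b
5) 507.042ms=6/5b +169.014ms=2/5b
6) 676.056ms=8/5b +169.014ms=2/5b
7) 845.07ms=2b +422.535ms=1b
8) 1267.606ms=3b +422.535ms=1b
9) 1690.141ms=4b +84.507ms=1/5b
10) 1774.648ms=21/5b +84.507ms=1/5b
11) 1859.155ms=22/5b +169.014ms=2/5b
12) 2028.169ms=24/5b +84.507ms=1/5b
13) 2112.676ms=5b +60.362ms=1/7b
14) 2173.038ms=36/7b +60.362ms=1/7b
15) 2233.4ms=37/7b +60.362ms=1/7b
16) 2293.763ms=38/7b +60.362ms=1/7b
17) 2354.125ms=39/7b +60.362ms=1/7b
18) 2414.487ms=40/7b +60.362ms=1/7b
19) 2474.849ms=41/7b +60.362ms=1/7b
20) 2535.211ms=6b +422.535ms=1b
21) 2957.746ms=7b +211.268ms=1/2b
22) 3169.014ms=15/2b +211.268ms=1/2b
Σ=8b of 8 (142bpm 2/4) — PASS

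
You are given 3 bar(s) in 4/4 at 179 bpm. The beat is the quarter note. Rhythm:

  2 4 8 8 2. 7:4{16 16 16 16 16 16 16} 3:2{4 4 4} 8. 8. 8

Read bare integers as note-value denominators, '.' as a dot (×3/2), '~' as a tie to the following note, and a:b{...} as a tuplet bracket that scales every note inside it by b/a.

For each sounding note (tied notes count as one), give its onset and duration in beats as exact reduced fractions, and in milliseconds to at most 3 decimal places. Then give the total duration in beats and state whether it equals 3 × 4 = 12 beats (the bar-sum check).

1) 0.0ms=0b +670.391ms=2b
2) 670.391ms=2b +335.196ms=1b
3) 1005.587ms=3b +167.598ms=1/2b
4) 1173.184ms=7/2b +167.598ms=1/2b
5) 1340.782ms=4b +1005.587ms=3b
6) 2346.369ms=7b +47.885ms=1/7b
7) 2394.254ms=50/7b +47.885ms=1/7b
8) 2442.139ms=51/7b +47.885ms=1/7b
9) 2490.024ms=52/7b +47.885ms=1/7b
10) 2537.909ms=53/7b +47.885ms=1/7b
11) 2585.794ms=54/7b +47.885ms=1/7b
12) 2633.679ms=55/7b +47.885ms=1/7b
13) 2681.564ms=8b +223.464ms=2/3b
14) 2905.028ms=26/3b +223.464ms=2/3b
15) 3128.492ms=28/3b +223.464ms=2/3b
16) 3351.955ms=10b +251.397ms=3/4b
17) 3603.352ms=43/4b +251.397ms=3/4b
18) 3854.749ms=23/2b +167.598ms=1/2b
Σ=12b of 12 (179bpm 4/4) — PASS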